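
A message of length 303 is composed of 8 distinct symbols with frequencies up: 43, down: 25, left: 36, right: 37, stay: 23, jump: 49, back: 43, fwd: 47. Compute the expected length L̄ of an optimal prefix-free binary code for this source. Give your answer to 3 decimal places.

2.997 bits/symbol

Probabilities are the counts divided by 303.
Repeatedly combine the two least-probable nodes; the expected code length is the sum of the merged weights.
merge 23/303 + 25/303 → 16/101
merge 12/101 + 37/303 → 73/303
merge 43/303 + 43/303 → 86/303
merge 47/303 + 16/101 → 95/303
merge 49/303 + 73/303 → 122/303
merge 86/303 + 95/303 → 181/303
merge 122/303 + 181/303 → 1
L = 16/101 + 73/303 + 86/303 + 95/303 + 122/303 + 181/303 + 1 = 908/303 ≈ 2.997 bits/symbol.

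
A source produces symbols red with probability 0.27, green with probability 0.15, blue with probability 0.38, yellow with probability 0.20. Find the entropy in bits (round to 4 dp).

H = −Σ pᵢ log₂ pᵢ.
−0.27·log₂(0.27) = 0.5100
−0.15·log₂(0.15) = 0.4105
−0.38·log₂(0.38) = 0.5305
−0.20·log₂(0.20) = 0.4644
Sum ≈ 1.9154 → 1.9154 bits.

1.9154 bits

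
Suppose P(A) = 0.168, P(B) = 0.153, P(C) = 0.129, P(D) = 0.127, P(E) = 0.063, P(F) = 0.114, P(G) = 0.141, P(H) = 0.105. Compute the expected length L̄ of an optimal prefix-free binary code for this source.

Repeatedly combine the two least-probable nodes; the expected code length is the sum of the merged weights.
merge 63/1000 + 21/200 → 21/125
merge 57/500 + 127/1000 → 241/1000
merge 129/1000 + 141/1000 → 27/100
merge 153/1000 + 21/125 → 321/1000
merge 21/125 + 241/1000 → 409/1000
merge 27/100 + 321/1000 → 591/1000
merge 409/1000 + 591/1000 → 1
L = 21/125 + 241/1000 + 27/100 + 321/1000 + 409/1000 + 591/1000 + 1 = 3 bits/symbol.

3 bits/symbol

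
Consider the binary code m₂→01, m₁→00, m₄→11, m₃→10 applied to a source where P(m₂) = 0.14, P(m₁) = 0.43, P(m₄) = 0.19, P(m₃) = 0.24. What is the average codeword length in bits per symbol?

L̄ = Σ pᵢ·ℓᵢ = 0.14·2 + 0.43·2 + 0.19·2 + 0.24·2 = 2 bits/symbol.

2 bits/symbol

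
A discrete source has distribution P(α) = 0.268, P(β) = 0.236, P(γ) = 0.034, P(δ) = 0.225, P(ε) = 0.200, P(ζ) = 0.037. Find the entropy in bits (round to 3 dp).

2.291 bits

H = −Σ pᵢ log₂ pᵢ.
−0.268·log₂(0.268) = 0.5091
−0.236·log₂(0.236) = 0.4916
−0.034·log₂(0.034) = 0.1659
−0.225·log₂(0.225) = 0.4842
−0.200·log₂(0.200) = 0.4644
−0.037·log₂(0.037) = 0.1760
Sum ≈ 2.2912 → 2.291 bits.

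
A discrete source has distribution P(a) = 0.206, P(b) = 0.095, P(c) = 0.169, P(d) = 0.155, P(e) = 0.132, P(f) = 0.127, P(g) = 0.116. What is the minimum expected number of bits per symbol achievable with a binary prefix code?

2.794 bits/symbol

Repeatedly combine the two least-probable nodes; the expected code length is the sum of the merged weights.
merge 19/200 + 29/250 → 211/1000
merge 127/1000 + 33/250 → 259/1000
merge 31/200 + 169/1000 → 81/250
merge 103/500 + 211/1000 → 417/1000
merge 259/1000 + 81/250 → 583/1000
merge 417/1000 + 583/1000 → 1
L = 211/1000 + 259/1000 + 81/250 + 417/1000 + 583/1000 + 1 = 1397/500 = 2.794 bits/symbol.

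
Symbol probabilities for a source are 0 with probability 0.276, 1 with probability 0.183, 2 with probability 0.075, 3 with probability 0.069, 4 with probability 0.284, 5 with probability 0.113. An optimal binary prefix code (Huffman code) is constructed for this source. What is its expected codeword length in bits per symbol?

Repeatedly combine the two least-probable nodes; the expected code length is the sum of the merged weights.
merge 69/1000 + 3/40 → 18/125
merge 113/1000 + 18/125 → 257/1000
merge 183/1000 + 257/1000 → 11/25
merge 69/250 + 71/250 → 14/25
merge 11/25 + 14/25 → 1
L = 18/125 + 257/1000 + 11/25 + 14/25 + 1 = 2401/1000 = 2.401 bits/symbol.

2.401 bits/symbol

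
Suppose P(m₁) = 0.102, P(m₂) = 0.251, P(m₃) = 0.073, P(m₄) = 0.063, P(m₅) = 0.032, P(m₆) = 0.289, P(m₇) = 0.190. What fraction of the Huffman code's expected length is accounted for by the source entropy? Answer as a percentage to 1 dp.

98.5%

Entropy H = −Σ p log₂ p ≈ 2.4951 bits.
Huffman merges: 4/125+63/1000→19/200; 73/1000+19/200→21/125; 51/500+21/125→27/100; 19/100+251/1000→441/1000; 27/100+289/1000→559/1000; 441/1000+559/1000→1. L = 2533/1000 ≈ 2.5330.
Efficiency = H/L = 2.4951/2.5330 = 98.5%.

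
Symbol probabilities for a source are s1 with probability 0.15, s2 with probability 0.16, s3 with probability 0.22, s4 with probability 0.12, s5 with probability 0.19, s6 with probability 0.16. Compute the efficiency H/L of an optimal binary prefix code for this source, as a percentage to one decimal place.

98.8%

Entropy H = −Σ p log₂ p ≈ 2.5594 bits.
Huffman merges: 3/25+3/20→27/100; 4/25+4/25→8/25; 19/100+11/50→41/100; 27/100+8/25→59/100; 41/100+59/100→1. L = 259/100 ≈ 2.5900.
Efficiency = H/L = 2.5594/2.5900 = 98.8%.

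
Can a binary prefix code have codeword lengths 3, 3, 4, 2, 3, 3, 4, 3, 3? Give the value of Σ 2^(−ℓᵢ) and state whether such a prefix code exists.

With common denominator 2^4 = 16: Σ 2^(−ℓᵢ) = 2/16 + 2/16 + 1/16 + 4/16 + 2/16 + 2/16 + 1/16 + 2/16 + 2/16 = 18/16 = 1.125.
Kraft's inequality requires Σ ≤ 1; here Σ = 1.125 > 1, so no such prefix code exists.

1.125; no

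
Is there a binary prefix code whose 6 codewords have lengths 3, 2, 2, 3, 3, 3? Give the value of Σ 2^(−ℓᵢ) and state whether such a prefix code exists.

1; yes

With common denominator 2^3 = 8: Σ 2^(−ℓᵢ) = 1/8 + 2/8 + 2/8 + 1/8 + 1/8 + 1/8 = 8/8 = 1.
Kraft's inequality requires Σ ≤ 1; here Σ = 1 ≤ 1, so such a prefix code exists.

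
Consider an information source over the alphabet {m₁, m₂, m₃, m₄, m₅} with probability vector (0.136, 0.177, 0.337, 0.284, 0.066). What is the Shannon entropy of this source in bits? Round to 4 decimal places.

2.1370 bits

H = −Σ pᵢ log₂ pᵢ.
−0.136·log₂(0.136) = 0.3915
−0.177·log₂(0.177) = 0.4422
−0.337·log₂(0.337) = 0.5288
−0.284·log₂(0.284) = 0.5158
−0.066·log₂(0.066) = 0.2588
Sum ≈ 2.1370 → 2.1370 bits.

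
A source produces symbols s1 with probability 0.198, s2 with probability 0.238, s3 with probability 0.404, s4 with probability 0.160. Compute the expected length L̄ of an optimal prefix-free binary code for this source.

1.954 bits/symbol

Repeatedly combine the two least-probable nodes; the expected code length is the sum of the merged weights.
merge 4/25 + 99/500 → 179/500
merge 119/500 + 179/500 → 149/250
merge 101/250 + 149/250 → 1
L = 179/500 + 149/250 + 1 = 977/500 = 1.954 bits/symbol.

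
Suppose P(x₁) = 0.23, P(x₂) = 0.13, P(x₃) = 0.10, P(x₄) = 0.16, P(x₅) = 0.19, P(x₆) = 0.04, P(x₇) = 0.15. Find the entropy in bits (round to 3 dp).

H = −Σ pᵢ log₂ pᵢ.
−0.23·log₂(0.23) = 0.4877
−0.13·log₂(0.13) = 0.3826
−0.10·log₂(0.10) = 0.3322
−0.16·log₂(0.16) = 0.4230
−0.19·log₂(0.19) = 0.4552
−0.04·log₂(0.04) = 0.1858
−0.15·log₂(0.15) = 0.4105
Sum ≈ 2.6770 → 2.677 bits.

2.677 bits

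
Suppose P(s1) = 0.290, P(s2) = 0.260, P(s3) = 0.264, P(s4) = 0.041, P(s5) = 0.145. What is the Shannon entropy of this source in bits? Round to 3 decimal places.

H = −Σ pᵢ log₂ pᵢ.
−0.290·log₂(0.290) = 0.5179
−0.260·log₂(0.260) = 0.5053
−0.264·log₂(0.264) = 0.5072
−0.041·log₂(0.041) = 0.1889
−0.145·log₂(0.145) = 0.4040
Sum ≈ 2.1233 → 2.123 bits.

2.123 bits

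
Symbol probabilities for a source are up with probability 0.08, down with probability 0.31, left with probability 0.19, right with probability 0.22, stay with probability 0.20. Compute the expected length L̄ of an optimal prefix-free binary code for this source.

2.27 bits/symbol

Repeatedly combine the two least-probable nodes; the expected code length is the sum of the merged weights.
merge 2/25 + 19/100 → 27/100
merge 1/5 + 11/50 → 21/50
merge 27/100 + 31/100 → 29/50
merge 21/50 + 29/50 → 1
L = 27/100 + 21/50 + 29/50 + 1 = 227/100 = 2.27 bits/symbol.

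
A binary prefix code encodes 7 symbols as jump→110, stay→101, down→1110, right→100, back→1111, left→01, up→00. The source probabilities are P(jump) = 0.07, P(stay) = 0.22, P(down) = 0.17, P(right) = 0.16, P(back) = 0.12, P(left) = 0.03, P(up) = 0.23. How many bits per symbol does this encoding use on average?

L̄ = Σ pᵢ·ℓᵢ = 0.07·3 + 0.22·3 + 0.17·4 + 0.16·3 + 0.12·4 + 0.03·2 + 0.23·2 = 3.03 bits/symbol.

3.03 bits/symbol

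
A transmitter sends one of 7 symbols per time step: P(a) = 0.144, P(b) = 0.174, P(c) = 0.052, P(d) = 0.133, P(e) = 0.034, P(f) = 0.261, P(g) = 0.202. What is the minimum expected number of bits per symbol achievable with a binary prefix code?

Repeatedly combine the two least-probable nodes; the expected code length is the sum of the merged weights.
merge 17/500 + 13/250 → 43/500
merge 43/500 + 133/1000 → 219/1000
merge 18/125 + 87/500 → 159/500
merge 101/500 + 219/1000 → 421/1000
merge 261/1000 + 159/500 → 579/1000
merge 421/1000 + 579/1000 → 1
L = 43/500 + 219/1000 + 159/500 + 421/1000 + 579/1000 + 1 = 2623/1000 = 2.623 bits/symbol.

2.623 bits/symbol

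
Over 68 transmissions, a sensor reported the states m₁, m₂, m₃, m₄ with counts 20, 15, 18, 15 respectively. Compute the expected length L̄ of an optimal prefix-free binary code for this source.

Probabilities are the counts divided by 68.
Repeatedly combine the two least-probable nodes; the expected code length is the sum of the merged weights.
merge 15/68 + 15/68 → 15/34
merge 9/34 + 5/17 → 19/34
merge 15/34 + 19/34 → 1
L = 15/34 + 19/34 + 1 = 2 bits/symbol.

2 bits/symbol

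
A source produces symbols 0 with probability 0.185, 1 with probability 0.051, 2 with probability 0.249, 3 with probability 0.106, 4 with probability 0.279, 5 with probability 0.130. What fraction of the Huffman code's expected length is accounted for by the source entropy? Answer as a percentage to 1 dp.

Entropy H = −Σ p log₂ p ≈ 2.4084 bits.
Huffman merges: 51/1000+53/500→157/1000; 13/100+157/1000→287/1000; 37/200+249/1000→217/500; 279/1000+287/1000→283/500; 217/500+283/500→1. L = 611/250 ≈ 2.4440.
Efficiency = H/L = 2.4084/2.4440 = 98.5%.

98.5%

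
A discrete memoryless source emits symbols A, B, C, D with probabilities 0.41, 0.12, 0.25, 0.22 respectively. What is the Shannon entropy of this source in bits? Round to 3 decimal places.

H = −Σ pᵢ log₂ pᵢ.
−0.41·log₂(0.41) = 0.5274
−0.12·log₂(0.12) = 0.3671
−0.25·log₂(0.25) = 0.5000
−0.22·log₂(0.22) = 0.4806
Sum ≈ 1.8750 → 1.875 bits.

1.875 bits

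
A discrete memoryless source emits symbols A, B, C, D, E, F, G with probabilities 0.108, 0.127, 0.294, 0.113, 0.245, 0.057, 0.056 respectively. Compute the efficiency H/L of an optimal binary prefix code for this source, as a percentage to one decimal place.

Entropy H = −Σ p log₂ p ≈ 2.5651 bits.
Huffman merges: 7/125+57/1000→113/1000; 27/250+113/1000→221/1000; 113/1000+127/1000→6/25; 221/1000+6/25→461/1000; 49/200+147/500→539/1000; 461/1000+539/1000→1. L = 1287/500 ≈ 2.5740.
Efficiency = H/L = 2.5651/2.5740 = 99.7%.

99.7%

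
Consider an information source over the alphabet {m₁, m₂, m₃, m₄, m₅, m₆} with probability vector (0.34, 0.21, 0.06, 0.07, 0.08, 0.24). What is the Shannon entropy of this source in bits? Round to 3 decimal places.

H = −Σ pᵢ log₂ pᵢ.
−0.34·log₂(0.34) = 0.5292
−0.21·log₂(0.21) = 0.4728
−0.06·log₂(0.06) = 0.2435
−0.07·log₂(0.07) = 0.2686
−0.08·log₂(0.08) = 0.2915
−0.24·log₂(0.24) = 0.4941
Sum ≈ 2.2997 → 2.300 bits.

2.300 bits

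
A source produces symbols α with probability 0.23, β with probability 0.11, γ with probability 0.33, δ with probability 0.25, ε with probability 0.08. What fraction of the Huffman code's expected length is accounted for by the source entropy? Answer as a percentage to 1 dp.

98.5%

Entropy H = −Σ p log₂ p ≈ 2.1573 bits.
Huffman merges: 2/25+11/100→19/100; 19/100+23/100→21/50; 1/4+33/100→29/50; 21/50+29/50→1. L = 219/100 ≈ 2.1900.
Efficiency = H/L = 2.1573/2.1900 = 98.5%.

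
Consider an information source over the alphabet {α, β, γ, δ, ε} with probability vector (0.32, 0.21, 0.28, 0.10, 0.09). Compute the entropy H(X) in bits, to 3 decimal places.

2.158 bits

H = −Σ pᵢ log₂ pᵢ.
−0.32·log₂(0.32) = 0.5260
−0.21·log₂(0.21) = 0.4728
−0.28·log₂(0.28) = 0.5142
−0.10·log₂(0.10) = 0.3322
−0.09·log₂(0.09) = 0.3127
Sum ≈ 2.1579 → 2.158 bits.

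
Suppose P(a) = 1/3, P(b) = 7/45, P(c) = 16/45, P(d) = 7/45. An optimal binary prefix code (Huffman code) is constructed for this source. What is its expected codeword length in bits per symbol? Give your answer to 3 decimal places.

1.956 bits/symbol

Repeatedly combine the two least-probable nodes; the expected code length is the sum of the merged weights.
merge 7/45 + 7/45 → 14/45
merge 14/45 + 1/3 → 29/45
merge 16/45 + 29/45 → 1
L = 14/45 + 29/45 + 1 = 88/45 ≈ 1.956 bits/symbol.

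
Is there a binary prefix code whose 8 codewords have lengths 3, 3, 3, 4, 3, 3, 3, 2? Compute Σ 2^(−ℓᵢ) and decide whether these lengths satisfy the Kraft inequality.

1.0625; no

With common denominator 2^4 = 16: Σ 2^(−ℓᵢ) = 2/16 + 2/16 + 2/16 + 1/16 + 2/16 + 2/16 + 2/16 + 4/16 = 17/16 = 1.0625.
Kraft's inequality requires Σ ≤ 1; here Σ = 1.0625 > 1, so no such prefix code exists.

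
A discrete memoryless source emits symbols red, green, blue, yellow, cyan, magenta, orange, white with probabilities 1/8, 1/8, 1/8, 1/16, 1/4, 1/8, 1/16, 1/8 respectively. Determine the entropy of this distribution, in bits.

Each probability is a power of 1/2, so log₂(1/p) is an integer.
H = Σ p·log₂(1/p) = 1/8·3 + 1/8·3 + 1/8·3 + 1/16·4 + 1/4·2 + 1/8·3 + 1/16·4 + 1/8·3 = 2.875 bits.

2.875 bits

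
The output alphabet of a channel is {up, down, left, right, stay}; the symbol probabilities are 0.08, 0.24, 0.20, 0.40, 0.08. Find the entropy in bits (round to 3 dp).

2.070 bits

H = −Σ pᵢ log₂ pᵢ.
−0.08·log₂(0.08) = 0.2915
−0.24·log₂(0.24) = 0.4941
−0.20·log₂(0.20) = 0.4644
−0.40·log₂(0.40) = 0.5288
−0.08·log₂(0.08) = 0.2915
Sum ≈ 2.0703 → 2.070 bits.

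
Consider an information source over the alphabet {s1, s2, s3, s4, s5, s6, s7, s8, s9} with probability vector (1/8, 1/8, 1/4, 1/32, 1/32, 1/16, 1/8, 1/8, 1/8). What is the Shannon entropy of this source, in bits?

2.9375 bits

Each probability is a power of 1/2, so log₂(1/p) is an integer.
H = Σ p·log₂(1/p) = 1/8·3 + 1/8·3 + 1/4·2 + 1/32·5 + 1/32·5 + 1/16·4 + 1/8·3 + 1/8·3 + 1/8·3 = 2.9375 bits.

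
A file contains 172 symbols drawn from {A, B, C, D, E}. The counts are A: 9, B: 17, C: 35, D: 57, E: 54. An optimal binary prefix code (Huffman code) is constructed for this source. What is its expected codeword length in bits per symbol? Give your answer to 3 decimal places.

Probabilities are the counts divided by 172.
Repeatedly combine the two least-probable nodes; the expected code length is the sum of the merged weights.
merge 9/172 + 17/172 → 13/86
merge 13/86 + 35/172 → 61/172
merge 27/86 + 57/172 → 111/172
merge 61/172 + 111/172 → 1
L = 13/86 + 61/172 + 111/172 + 1 = 185/86 ≈ 2.151 bits/symbol.

2.151 bits/symbol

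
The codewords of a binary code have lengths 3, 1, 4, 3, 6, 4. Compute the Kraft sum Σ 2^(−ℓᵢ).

With common denominator 2^6 = 64: Σ 2^(−ℓᵢ) = 8/64 + 32/64 + 4/64 + 8/64 + 1/64 + 4/64 = 57/64 = 0.890625.

0.890625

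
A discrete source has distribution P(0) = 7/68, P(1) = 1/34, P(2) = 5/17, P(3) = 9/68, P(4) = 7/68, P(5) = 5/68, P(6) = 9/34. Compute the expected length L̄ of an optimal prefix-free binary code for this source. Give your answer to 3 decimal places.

Repeatedly combine the two least-probable nodes; the expected code length is the sum of the merged weights.
merge 1/34 + 5/68 → 7/68
merge 7/68 + 7/68 → 7/34
merge 7/68 + 9/68 → 4/17
merge 7/34 + 4/17 → 15/34
merge 9/34 + 5/17 → 19/34
merge 15/34 + 19/34 → 1
L = 7/68 + 7/34 + 4/17 + 15/34 + 19/34 + 1 = 173/68 ≈ 2.544 bits/symbol.

2.544 bits/symbol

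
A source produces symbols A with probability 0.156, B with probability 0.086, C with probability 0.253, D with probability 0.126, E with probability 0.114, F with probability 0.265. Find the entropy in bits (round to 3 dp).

H = −Σ pᵢ log₂ pᵢ.
−0.156·log₂(0.156) = 0.4181
−0.086·log₂(0.086) = 0.3044
−0.253·log₂(0.253) = 0.5016
−0.126·log₂(0.126) = 0.3766
−0.114·log₂(0.114) = 0.3571
−0.265·log₂(0.265) = 0.5077
Sum ≈ 2.4656 → 2.466 bits.

2.466 bits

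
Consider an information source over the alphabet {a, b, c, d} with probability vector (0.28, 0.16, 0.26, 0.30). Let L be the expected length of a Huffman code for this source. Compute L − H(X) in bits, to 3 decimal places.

0.036 bits

Entropy H = −Σ p log₂ p ≈ 1.9636 bits.
Huffman merges: 4/25+13/50→21/50; 7/25+3/10→29/50; 21/50+29/50→1. L = 2 ≈ 2.0000.
L − H = 2.0000 − 1.9636 = 0.036 bits.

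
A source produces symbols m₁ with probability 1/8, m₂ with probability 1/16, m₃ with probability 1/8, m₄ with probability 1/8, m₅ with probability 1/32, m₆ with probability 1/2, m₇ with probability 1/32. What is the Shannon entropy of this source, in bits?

2.1875 bits

Each probability is a power of 1/2, so log₂(1/p) is an integer.
H = Σ p·log₂(1/p) = 1/8·3 + 1/16·4 + 1/8·3 + 1/8·3 + 1/32·5 + 1/2·1 + 1/32·5 = 2.1875 bits.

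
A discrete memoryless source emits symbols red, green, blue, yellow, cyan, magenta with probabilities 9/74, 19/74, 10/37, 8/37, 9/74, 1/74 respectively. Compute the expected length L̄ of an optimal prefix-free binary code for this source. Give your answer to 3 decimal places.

2.392 bits/symbol

Repeatedly combine the two least-probable nodes; the expected code length is the sum of the merged weights.
merge 1/74 + 9/74 → 5/37
merge 9/74 + 5/37 → 19/74
merge 8/37 + 19/74 → 35/74
merge 19/74 + 10/37 → 39/74
merge 35/74 + 39/74 → 1
L = 5/37 + 19/74 + 35/74 + 39/74 + 1 = 177/74 ≈ 2.392 bits/symbol.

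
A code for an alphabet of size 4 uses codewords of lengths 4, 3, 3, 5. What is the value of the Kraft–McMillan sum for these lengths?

0.34375

With common denominator 2^5 = 32: Σ 2^(−ℓᵢ) = 2/32 + 4/32 + 4/32 + 1/32 = 11/32 = 0.34375.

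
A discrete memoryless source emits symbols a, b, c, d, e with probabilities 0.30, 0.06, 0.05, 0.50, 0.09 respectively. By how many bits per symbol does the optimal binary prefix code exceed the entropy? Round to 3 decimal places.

0.017 bits

Entropy H = −Σ p log₂ p ≈ 1.7934 bits.
Huffman merges: 1/20+3/50→11/100; 9/100+11/100→1/5; 1/5+3/10→1/2; 1/2+1/2→1. L = 181/100 ≈ 1.8100.
L − H = 1.8100 − 1.7934 = 0.017 bits.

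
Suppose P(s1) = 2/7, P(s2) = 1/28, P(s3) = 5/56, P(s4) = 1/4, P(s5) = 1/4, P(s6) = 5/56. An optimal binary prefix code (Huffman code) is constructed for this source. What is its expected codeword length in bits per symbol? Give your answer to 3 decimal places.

2.339 bits/symbol

Repeatedly combine the two least-probable nodes; the expected code length is the sum of the merged weights.
merge 1/28 + 5/56 → 1/8
merge 5/56 + 1/8 → 3/14
merge 3/14 + 1/4 → 13/28
merge 1/4 + 2/7 → 15/28
merge 13/28 + 15/28 → 1
L = 1/8 + 3/14 + 13/28 + 15/28 + 1 = 131/56 ≈ 2.339 bits/symbol.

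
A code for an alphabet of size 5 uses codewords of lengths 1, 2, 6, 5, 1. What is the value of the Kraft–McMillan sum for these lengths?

1.296875

With common denominator 2^6 = 64: Σ 2^(−ℓᵢ) = 32/64 + 16/64 + 1/64 + 2/64 + 32/64 = 83/64 = 1.296875.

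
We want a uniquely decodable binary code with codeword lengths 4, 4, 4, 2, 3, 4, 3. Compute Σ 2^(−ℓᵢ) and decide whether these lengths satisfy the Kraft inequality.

With common denominator 2^4 = 16: Σ 2^(−ℓᵢ) = 1/16 + 1/16 + 1/16 + 4/16 + 2/16 + 1/16 + 2/16 = 12/16 = 0.75.
Kraft's inequality requires Σ ≤ 1; here Σ = 0.75 ≤ 1, so such a prefix code exists.

0.75; yes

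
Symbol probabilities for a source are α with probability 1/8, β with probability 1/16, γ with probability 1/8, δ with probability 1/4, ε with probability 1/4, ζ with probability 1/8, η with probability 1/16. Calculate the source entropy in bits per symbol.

2.625 bits

Each probability is a power of 1/2, so log₂(1/p) is an integer.
H = Σ p·log₂(1/p) = 1/8·3 + 1/16·4 + 1/8·3 + 1/4·2 + 1/4·2 + 1/8·3 + 1/16·4 = 2.625 bits.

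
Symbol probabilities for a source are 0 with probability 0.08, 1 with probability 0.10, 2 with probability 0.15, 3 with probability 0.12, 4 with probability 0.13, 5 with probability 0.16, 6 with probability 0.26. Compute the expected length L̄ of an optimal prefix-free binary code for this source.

2.74 bits/symbol

Repeatedly combine the two least-probable nodes; the expected code length is the sum of the merged weights.
merge 2/25 + 1/10 → 9/50
merge 3/25 + 13/100 → 1/4
merge 3/20 + 4/25 → 31/100
merge 9/50 + 1/4 → 43/100
merge 13/50 + 31/100 → 57/100
merge 43/100 + 57/100 → 1
L = 9/50 + 1/4 + 31/100 + 43/100 + 57/100 + 1 = 137/50 = 2.74 bits/symbol.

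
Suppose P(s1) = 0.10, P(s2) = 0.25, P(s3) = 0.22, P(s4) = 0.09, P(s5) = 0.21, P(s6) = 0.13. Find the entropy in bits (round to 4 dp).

2.4809 bits

H = −Σ pᵢ log₂ pᵢ.
−0.10·log₂(0.10) = 0.3322
−0.25·log₂(0.25) = 0.5000
−0.22·log₂(0.22) = 0.4806
−0.09·log₂(0.09) = 0.3127
−0.21·log₂(0.21) = 0.4728
−0.13·log₂(0.13) = 0.3826
Sum ≈ 2.4809 → 2.4809 bits.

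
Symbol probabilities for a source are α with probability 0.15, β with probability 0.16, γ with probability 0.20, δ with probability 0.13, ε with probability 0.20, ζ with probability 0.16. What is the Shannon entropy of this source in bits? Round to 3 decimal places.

H = −Σ pᵢ log₂ pᵢ.
−0.15·log₂(0.15) = 0.4105
−0.16·log₂(0.16) = 0.4230
−0.20·log₂(0.20) = 0.4644
−0.13·log₂(0.13) = 0.3826
−0.20·log₂(0.20) = 0.4644
−0.16·log₂(0.16) = 0.4230
Sum ≈ 2.5680 → 2.568 bits.

2.568 bits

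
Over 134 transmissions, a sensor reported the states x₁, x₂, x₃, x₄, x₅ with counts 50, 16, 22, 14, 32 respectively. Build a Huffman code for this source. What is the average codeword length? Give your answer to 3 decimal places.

2.224 bits/symbol

Probabilities are the counts divided by 134.
Repeatedly combine the two least-probable nodes; the expected code length is the sum of the merged weights.
merge 7/67 + 8/67 → 15/67
merge 11/67 + 15/67 → 26/67
merge 16/67 + 25/67 → 41/67
merge 26/67 + 41/67 → 1
L = 15/67 + 26/67 + 41/67 + 1 = 149/67 ≈ 2.224 bits/symbol.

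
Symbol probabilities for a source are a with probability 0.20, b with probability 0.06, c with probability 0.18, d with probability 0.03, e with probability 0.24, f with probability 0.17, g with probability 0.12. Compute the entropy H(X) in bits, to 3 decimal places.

2.601 bits

H = −Σ pᵢ log₂ pᵢ.
−0.20·log₂(0.20) = 0.4644
−0.06·log₂(0.06) = 0.2435
−0.18·log₂(0.18) = 0.4453
−0.03·log₂(0.03) = 0.1518
−0.24·log₂(0.24) = 0.4941
−0.17·log₂(0.17) = 0.4346
−0.12·log₂(0.12) = 0.3671
Sum ≈ 2.6008 → 2.601 bits.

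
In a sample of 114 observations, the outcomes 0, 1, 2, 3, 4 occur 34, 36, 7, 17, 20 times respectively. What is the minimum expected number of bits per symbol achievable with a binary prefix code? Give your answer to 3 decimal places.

Probabilities are the counts divided by 114.
Repeatedly combine the two least-probable nodes; the expected code length is the sum of the merged weights.
merge 7/114 + 17/114 → 4/19
merge 10/57 + 4/19 → 22/57
merge 17/57 + 6/19 → 35/57
merge 22/57 + 35/57 → 1
L = 4/19 + 22/57 + 35/57 + 1 = 42/19 ≈ 2.211 bits/symbol.

2.211 bits/symbol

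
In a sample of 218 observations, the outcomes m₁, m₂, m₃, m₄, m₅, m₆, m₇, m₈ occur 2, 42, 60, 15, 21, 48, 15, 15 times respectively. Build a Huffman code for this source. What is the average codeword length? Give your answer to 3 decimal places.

Probabilities are the counts divided by 218.
Repeatedly combine the two least-probable nodes; the expected code length is the sum of the merged weights.
merge 1/109 + 15/218 → 17/218
merge 15/218 + 15/218 → 15/109
merge 17/218 + 21/218 → 19/109
merge 15/109 + 19/109 → 34/109
merge 21/109 + 24/109 → 45/109
merge 30/109 + 34/109 → 64/109
merge 45/109 + 64/109 → 1
L = 17/218 + 15/109 + 19/109 + 34/109 + 45/109 + 64/109 + 1 = 589/218 ≈ 2.702 bits/symbol.

2.702 bits/symbol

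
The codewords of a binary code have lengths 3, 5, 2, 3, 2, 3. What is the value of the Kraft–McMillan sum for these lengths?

With common denominator 2^5 = 32: Σ 2^(−ℓᵢ) = 4/32 + 1/32 + 8/32 + 4/32 + 8/32 + 4/32 = 29/32 = 0.90625.

0.90625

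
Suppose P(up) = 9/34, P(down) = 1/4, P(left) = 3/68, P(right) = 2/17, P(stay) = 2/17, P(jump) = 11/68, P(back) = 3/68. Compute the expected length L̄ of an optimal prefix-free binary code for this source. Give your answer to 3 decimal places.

Repeatedly combine the two least-probable nodes; the expected code length is the sum of the merged weights.
merge 3/68 + 3/68 → 3/34
merge 3/34 + 2/17 → 7/34
merge 2/17 + 11/68 → 19/68
merge 7/34 + 1/4 → 31/68
merge 9/34 + 19/68 → 37/68
merge 31/68 + 37/68 → 1
L = 3/34 + 7/34 + 19/68 + 31/68 + 37/68 + 1 = 175/68 ≈ 2.574 bits/symbol.

2.574 bits/symbol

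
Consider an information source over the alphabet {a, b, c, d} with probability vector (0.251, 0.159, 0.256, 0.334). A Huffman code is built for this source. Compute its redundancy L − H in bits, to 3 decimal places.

0.046 bits

Entropy H = −Σ p log₂ p ≈ 1.9540 bits.
Huffman merges: 159/1000+251/1000→41/100; 32/125+167/500→59/100; 41/100+59/100→1. L = 2 ≈ 2.0000.
L − H = 2.0000 − 1.9540 = 0.046 bits.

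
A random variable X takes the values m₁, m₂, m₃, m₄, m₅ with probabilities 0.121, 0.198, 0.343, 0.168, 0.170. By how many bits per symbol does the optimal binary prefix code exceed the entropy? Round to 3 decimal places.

Entropy H = −Σ p log₂ p ≈ 2.2277 bits.
Huffman merges: 121/1000+21/125→289/1000; 17/100+99/500→46/125; 289/1000+343/1000→79/125; 46/125+79/125→1. L = 2289/1000 ≈ 2.2890.
L − H = 2.2890 − 2.2277 = 0.061 bits.

0.061 bits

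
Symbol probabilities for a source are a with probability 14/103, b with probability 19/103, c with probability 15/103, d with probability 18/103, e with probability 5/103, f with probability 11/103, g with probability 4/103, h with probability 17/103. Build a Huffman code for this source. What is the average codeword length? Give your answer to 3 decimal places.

Repeatedly combine the two least-probable nodes; the expected code length is the sum of the merged weights.
merge 4/103 + 5/103 → 9/103
merge 9/103 + 11/103 → 20/103
merge 14/103 + 15/103 → 29/103
merge 17/103 + 18/103 → 35/103
merge 19/103 + 20/103 → 39/103
merge 29/103 + 35/103 → 64/103
merge 39/103 + 64/103 → 1
L = 9/103 + 20/103 + 29/103 + 35/103 + 39/103 + 64/103 + 1 = 299/103 ≈ 2.903 bits/symbol.

2.903 bits/symbol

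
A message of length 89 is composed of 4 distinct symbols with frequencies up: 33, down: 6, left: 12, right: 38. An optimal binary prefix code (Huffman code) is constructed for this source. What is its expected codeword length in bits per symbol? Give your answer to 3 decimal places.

1.775 bits/symbol

Probabilities are the counts divided by 89.
Repeatedly combine the two least-probable nodes; the expected code length is the sum of the merged weights.
merge 6/89 + 12/89 → 18/89
merge 18/89 + 33/89 → 51/89
merge 38/89 + 51/89 → 1
L = 18/89 + 51/89 + 1 = 158/89 ≈ 1.775 bits/symbol.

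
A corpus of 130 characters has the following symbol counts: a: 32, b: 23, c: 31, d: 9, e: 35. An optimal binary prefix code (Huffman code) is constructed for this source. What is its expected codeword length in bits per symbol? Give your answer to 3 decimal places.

2.246 bits/symbol

Probabilities are the counts divided by 130.
Repeatedly combine the two least-probable nodes; the expected code length is the sum of the merged weights.
merge 9/130 + 23/130 → 16/65
merge 31/130 + 16/65 → 63/130
merge 16/65 + 7/26 → 67/130
merge 63/130 + 67/130 → 1
L = 16/65 + 63/130 + 67/130 + 1 = 146/65 ≈ 2.246 bits/symbol.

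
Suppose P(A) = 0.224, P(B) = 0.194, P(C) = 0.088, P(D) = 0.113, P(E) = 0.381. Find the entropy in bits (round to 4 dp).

H = −Σ pᵢ log₂ pᵢ.
−0.224·log₂(0.224) = 0.4835
−0.194·log₂(0.194) = 0.4590
−0.088·log₂(0.088) = 0.3086
−0.113·log₂(0.113) = 0.3555
−0.381·log₂(0.381) = 0.5304
Sum ≈ 2.1369 → 2.1369 bits.

2.1369 bits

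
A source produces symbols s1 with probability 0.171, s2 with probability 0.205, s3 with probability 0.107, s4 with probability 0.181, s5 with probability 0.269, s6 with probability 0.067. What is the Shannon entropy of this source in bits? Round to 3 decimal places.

2.467 bits

H = −Σ pᵢ log₂ pᵢ.
−0.171·log₂(0.171) = 0.4357
−0.205·log₂(0.205) = 0.4687
−0.107·log₂(0.107) = 0.3450
−0.181·log₂(0.181) = 0.4463
−0.269·log₂(0.269) = 0.5096
−0.067·log₂(0.067) = 0.2613
Sum ≈ 2.4666 → 2.467 bits.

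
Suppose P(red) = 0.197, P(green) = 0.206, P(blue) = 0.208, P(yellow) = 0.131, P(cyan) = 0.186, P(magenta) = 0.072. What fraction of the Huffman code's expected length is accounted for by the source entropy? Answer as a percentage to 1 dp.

Entropy H = −Σ p log₂ p ≈ 2.5112 bits.
Huffman merges: 9/125+131/1000→203/1000; 93/500+197/1000→383/1000; 203/1000+103/500→409/1000; 26/125+383/1000→591/1000; 409/1000+591/1000→1. L = 1293/500 ≈ 2.5860.
Efficiency = H/L = 2.5112/2.5860 = 97.1%.

97.1%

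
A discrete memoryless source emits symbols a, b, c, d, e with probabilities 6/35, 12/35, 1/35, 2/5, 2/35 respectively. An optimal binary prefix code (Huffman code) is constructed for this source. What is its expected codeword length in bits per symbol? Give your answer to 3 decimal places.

1.943 bits/symbol

Repeatedly combine the two least-probable nodes; the expected code length is the sum of the merged weights.
merge 1/35 + 2/35 → 3/35
merge 3/35 + 6/35 → 9/35
merge 9/35 + 12/35 → 3/5
merge 2/5 + 3/5 → 1
L = 3/35 + 9/35 + 3/5 + 1 = 68/35 ≈ 1.943 bits/symbol.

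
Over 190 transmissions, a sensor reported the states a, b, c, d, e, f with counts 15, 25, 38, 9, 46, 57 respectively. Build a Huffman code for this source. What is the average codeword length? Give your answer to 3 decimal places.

2.384 bits/symbol

Probabilities are the counts divided by 190.
Repeatedly combine the two least-probable nodes; the expected code length is the sum of the merged weights.
merge 9/190 + 3/38 → 12/95
merge 12/95 + 5/38 → 49/190
merge 1/5 + 23/95 → 42/95
merge 49/190 + 3/10 → 53/95
merge 42/95 + 53/95 → 1
L = 12/95 + 49/190 + 42/95 + 53/95 + 1 = 453/190 ≈ 2.384 bits/symbol.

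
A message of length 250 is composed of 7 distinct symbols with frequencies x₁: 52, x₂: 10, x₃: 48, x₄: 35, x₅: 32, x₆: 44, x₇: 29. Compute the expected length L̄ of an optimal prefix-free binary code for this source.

Probabilities are the counts divided by 250.
Repeatedly combine the two least-probable nodes; the expected code length is the sum of the merged weights.
merge 1/25 + 29/250 → 39/250
merge 16/125 + 7/50 → 67/250
merge 39/250 + 22/125 → 83/250
merge 24/125 + 26/125 → 2/5
merge 67/250 + 83/250 → 3/5
merge 2/5 + 3/5 → 1
L = 39/250 + 67/250 + 83/250 + 2/5 + 3/5 + 1 = 689/250 = 2.756 bits/symbol.

2.756 bits/symbol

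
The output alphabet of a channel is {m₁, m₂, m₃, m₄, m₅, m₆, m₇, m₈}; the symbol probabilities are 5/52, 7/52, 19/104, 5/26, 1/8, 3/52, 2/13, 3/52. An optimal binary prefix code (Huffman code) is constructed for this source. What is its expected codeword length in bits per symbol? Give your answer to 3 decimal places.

Repeatedly combine the two least-probable nodes; the expected code length is the sum of the merged weights.
merge 3/52 + 3/52 → 3/26
merge 5/52 + 3/26 → 11/52
merge 1/8 + 7/52 → 27/104
merge 2/13 + 19/104 → 35/104
merge 5/26 + 11/52 → 21/52
merge 27/104 + 35/104 → 31/52
merge 21/52 + 31/52 → 1
L = 3/26 + 11/52 + 27/104 + 35/104 + 21/52 + 31/52 + 1 = 38/13 ≈ 2.923 bits/symbol.

2.923 bits/symbol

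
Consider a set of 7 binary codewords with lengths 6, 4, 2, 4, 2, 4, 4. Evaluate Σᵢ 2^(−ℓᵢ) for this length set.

With common denominator 2^6 = 64: Σ 2^(−ℓᵢ) = 1/64 + 4/64 + 16/64 + 4/64 + 16/64 + 4/64 + 4/64 = 49/64 = 0.765625.

0.765625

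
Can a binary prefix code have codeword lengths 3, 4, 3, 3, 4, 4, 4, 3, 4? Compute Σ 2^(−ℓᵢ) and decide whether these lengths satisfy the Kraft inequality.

With common denominator 2^4 = 16: Σ 2^(−ℓᵢ) = 2/16 + 1/16 + 2/16 + 2/16 + 1/16 + 1/16 + 1/16 + 2/16 + 1/16 = 13/16 = 0.8125.
Kraft's inequality requires Σ ≤ 1; here Σ = 0.8125 ≤ 1, so such a prefix code exists.

0.8125; yes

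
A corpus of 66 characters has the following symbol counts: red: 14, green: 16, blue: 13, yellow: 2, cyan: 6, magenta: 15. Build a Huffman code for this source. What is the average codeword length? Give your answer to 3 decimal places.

Probabilities are the counts divided by 66.
Repeatedly combine the two least-probable nodes; the expected code length is the sum of the merged weights.
merge 1/33 + 1/11 → 4/33
merge 4/33 + 13/66 → 7/22
merge 7/33 + 5/22 → 29/66
merge 8/33 + 7/22 → 37/66
merge 29/66 + 37/66 → 1
L = 4/33 + 7/22 + 29/66 + 37/66 + 1 = 161/66 ≈ 2.439 bits/symbol.

2.439 bits/symbol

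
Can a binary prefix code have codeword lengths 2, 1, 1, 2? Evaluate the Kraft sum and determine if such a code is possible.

With common denominator 2^2 = 4: Σ 2^(−ℓᵢ) = 1/4 + 2/4 + 2/4 + 1/4 = 6/4 = 1.5.
Kraft's inequality requires Σ ≤ 1; here Σ = 1.5 > 1, so no such prefix code exists.

1.5; no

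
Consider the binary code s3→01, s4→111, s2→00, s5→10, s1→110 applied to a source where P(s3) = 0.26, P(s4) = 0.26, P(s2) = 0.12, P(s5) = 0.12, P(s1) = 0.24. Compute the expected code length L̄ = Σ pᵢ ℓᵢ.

L̄ = Σ pᵢ·ℓᵢ = 0.26·2 + 0.26·3 + 0.12·2 + 0.12·2 + 0.24·3 = 2.5 bits/symbol.

2.5 bits/symbol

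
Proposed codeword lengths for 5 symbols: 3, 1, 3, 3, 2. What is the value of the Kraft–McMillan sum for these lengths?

With common denominator 2^3 = 8: Σ 2^(−ℓᵢ) = 1/8 + 4/8 + 1/8 + 1/8 + 2/8 = 9/8 = 1.125.

1.125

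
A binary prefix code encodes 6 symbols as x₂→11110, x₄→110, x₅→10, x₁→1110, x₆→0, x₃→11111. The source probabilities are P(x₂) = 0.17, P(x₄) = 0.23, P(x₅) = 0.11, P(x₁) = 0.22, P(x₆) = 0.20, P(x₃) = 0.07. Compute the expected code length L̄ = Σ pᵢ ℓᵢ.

L̄ = Σ pᵢ·ℓᵢ = 0.17·5 + 0.23·3 + 0.11·2 + 0.22·4 + 0.20·1 + 0.07·5 = 3.19 bits/symbol.

3.19 bits/symbol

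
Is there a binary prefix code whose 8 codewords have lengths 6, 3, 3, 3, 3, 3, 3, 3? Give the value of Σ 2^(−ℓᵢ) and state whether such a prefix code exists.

With common denominator 2^6 = 64: Σ 2^(−ℓᵢ) = 1/64 + 8/64 + 8/64 + 8/64 + 8/64 + 8/64 + 8/64 + 8/64 = 57/64 = 0.890625.
Kraft's inequality requires Σ ≤ 1; here Σ = 0.890625 ≤ 1, so such a prefix code exists.

0.890625; yes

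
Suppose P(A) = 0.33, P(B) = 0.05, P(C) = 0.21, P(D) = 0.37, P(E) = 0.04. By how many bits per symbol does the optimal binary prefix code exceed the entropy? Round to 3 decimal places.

Entropy H = −Σ p log₂ p ≈ 1.9332 bits.
Huffman merges: 1/25+1/20→9/100; 9/100+21/100→3/10; 3/10+33/100→63/100; 37/100+63/100→1. L = 101/50 ≈ 2.0200.
L − H = 2.0200 − 1.9332 = 0.087 bits.

0.087 bits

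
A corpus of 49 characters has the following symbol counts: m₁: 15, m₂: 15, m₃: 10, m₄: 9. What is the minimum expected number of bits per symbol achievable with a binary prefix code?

2 bits/symbol

Probabilities are the counts divided by 49.
Repeatedly combine the two least-probable nodes; the expected code length is the sum of the merged weights.
merge 9/49 + 10/49 → 19/49
merge 15/49 + 15/49 → 30/49
merge 19/49 + 30/49 → 1
L = 19/49 + 30/49 + 1 = 2 bits/symbol.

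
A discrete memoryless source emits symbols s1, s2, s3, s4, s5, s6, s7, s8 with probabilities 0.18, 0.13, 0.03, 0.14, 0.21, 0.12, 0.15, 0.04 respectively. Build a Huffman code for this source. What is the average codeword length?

2.86 bits/symbol

Repeatedly combine the two least-probable nodes; the expected code length is the sum of the merged weights.
merge 3/100 + 1/25 → 7/100
merge 7/100 + 3/25 → 19/100
merge 13/100 + 7/50 → 27/100
merge 3/20 + 9/50 → 33/100
merge 19/100 + 21/100 → 2/5
merge 27/100 + 33/100 → 3/5
merge 2/5 + 3/5 → 1
L = 7/100 + 19/100 + 27/100 + 33/100 + 2/5 + 3/5 + 1 = 143/50 = 2.86 bits/symbol.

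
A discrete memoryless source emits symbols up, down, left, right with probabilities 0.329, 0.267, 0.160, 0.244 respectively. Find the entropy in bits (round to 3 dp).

H = −Σ pᵢ log₂ pᵢ.
−0.329·log₂(0.329) = 0.5277
−0.267·log₂(0.267) = 0.5087
−0.160·log₂(0.160) = 0.4230
−0.244·log₂(0.244) = 0.4966
Sum ≈ 1.9559 → 1.956 bits.

1.956 bits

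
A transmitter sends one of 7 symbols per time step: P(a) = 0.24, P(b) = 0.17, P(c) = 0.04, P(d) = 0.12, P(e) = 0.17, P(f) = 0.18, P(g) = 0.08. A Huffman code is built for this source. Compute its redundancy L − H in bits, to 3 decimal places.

0.047 bits

Entropy H = −Σ p log₂ p ≈ 2.6529 bits.
Huffman merges: 1/25+2/25→3/25; 3/25+3/25→6/25; 17/100+17/100→17/50; 9/50+6/25→21/50; 6/25+17/50→29/50; 21/50+29/50→1. L = 27/10 ≈ 2.7000.
L − H = 2.7000 − 2.6529 = 0.047 bits.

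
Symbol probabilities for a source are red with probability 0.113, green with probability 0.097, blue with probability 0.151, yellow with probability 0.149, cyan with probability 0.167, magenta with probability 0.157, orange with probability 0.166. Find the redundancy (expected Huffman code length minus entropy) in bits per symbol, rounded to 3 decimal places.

0.049 bits

Entropy H = −Σ p log₂ p ≈ 2.7837 bits.
Huffman merges: 97/1000+113/1000→21/100; 149/1000+151/1000→3/10; 157/1000+83/500→323/1000; 167/1000+21/100→377/1000; 3/10+323/1000→623/1000; 377/1000+623/1000→1. L = 2833/1000 ≈ 2.8330.
L − H = 2.8330 − 2.7837 = 0.049 bits.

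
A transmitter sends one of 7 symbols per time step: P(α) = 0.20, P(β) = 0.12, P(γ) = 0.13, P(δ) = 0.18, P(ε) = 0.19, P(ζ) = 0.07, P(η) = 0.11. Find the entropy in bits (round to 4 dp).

2.7335 bits

H = −Σ pᵢ log₂ pᵢ.
−0.20·log₂(0.20) = 0.4644
−0.12·log₂(0.12) = 0.3671
−0.13·log₂(0.13) = 0.3826
−0.18·log₂(0.18) = 0.4453
−0.19·log₂(0.19) = 0.4552
−0.07·log₂(0.07) = 0.2686
−0.11·log₂(0.11) = 0.3503
Sum ≈ 2.7335 → 2.7335 bits.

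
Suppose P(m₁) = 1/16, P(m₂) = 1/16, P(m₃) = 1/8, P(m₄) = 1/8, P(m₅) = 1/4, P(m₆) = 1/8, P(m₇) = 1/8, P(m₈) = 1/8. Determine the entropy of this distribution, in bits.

Each probability is a power of 1/2, so log₂(1/p) is an integer.
H = Σ p·log₂(1/p) = 1/16·4 + 1/16·4 + 1/8·3 + 1/8·3 + 1/4·2 + 1/8·3 + 1/8·3 + 1/8·3 = 2.875 bits.

2.875 bits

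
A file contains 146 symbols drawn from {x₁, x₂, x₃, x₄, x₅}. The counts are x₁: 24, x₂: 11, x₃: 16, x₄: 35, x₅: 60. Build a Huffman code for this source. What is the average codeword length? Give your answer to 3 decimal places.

Probabilities are the counts divided by 146.
Repeatedly combine the two least-probable nodes; the expected code length is the sum of the merged weights.
merge 11/146 + 8/73 → 27/146
merge 12/73 + 27/146 → 51/146
merge 35/146 + 51/146 → 43/73
merge 30/73 + 43/73 → 1
L = 27/146 + 51/146 + 43/73 + 1 = 155/73 ≈ 2.123 bits/symbol.

2.123 bits/symbol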